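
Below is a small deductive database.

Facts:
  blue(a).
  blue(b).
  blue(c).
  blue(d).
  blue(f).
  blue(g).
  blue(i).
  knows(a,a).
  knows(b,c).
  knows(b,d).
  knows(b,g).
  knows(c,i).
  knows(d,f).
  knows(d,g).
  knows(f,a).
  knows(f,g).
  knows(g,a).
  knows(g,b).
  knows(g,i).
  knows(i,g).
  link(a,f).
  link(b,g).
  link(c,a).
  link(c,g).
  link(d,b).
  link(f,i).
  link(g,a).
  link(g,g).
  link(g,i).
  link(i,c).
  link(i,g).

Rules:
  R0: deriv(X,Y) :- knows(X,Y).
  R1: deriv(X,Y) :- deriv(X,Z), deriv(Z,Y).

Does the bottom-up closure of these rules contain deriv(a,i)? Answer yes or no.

round 1: derive deriv(a,a) via R0 from knows(a,a)
round 1: derive deriv(b,c) via R0 from knows(b,c)
round 1: derive deriv(b,d) via R0 from knows(b,d)
round 1: derive deriv(b,g) via R0 from knows(b,g)
round 1: derive deriv(c,i) via R0 from knows(c,i)
round 1: derive deriv(d,f) via R0 from knows(d,f)
round 1: derive deriv(d,g) via R0 from knows(d,g)
round 1: derive deriv(f,a) via R0 from knows(f,a)
round 1: derive deriv(f,g) via R0 from knows(f,g)
round 1: derive deriv(g,a) via R0 from knows(g,a)
round 1: derive deriv(g,b) via R0 from knows(g,b)
round 1: derive deriv(g,i) via R0 from knows(g,i)
round 1: derive deriv(i,g) via R0 from knows(i,g)
round 2: derive deriv(b,a) via R1 from deriv(b,g), deriv(g,a)
round 2: derive deriv(b,b) via R1 from deriv(b,g), deriv(g,b)
round 2: derive deriv(b,f) via R1 from deriv(b,d), deriv(d,f)
round 2: derive deriv(b,i) via R1 from deriv(b,c), deriv(c,i)
round 2: derive deriv(c,g) via R1 from deriv(c,i), deriv(i,g)
round 2: derive deriv(d,a) via R1 from deriv(d,f), deriv(f,a)
round 2: derive deriv(d,b) via R1 from deriv(d,g), deriv(g,b)
round 2: derive deriv(d,i) via R1 from deriv(d,g), deriv(g,i)
round 2: derive deriv(f,b) via R1 from deriv(f,g), deriv(g,b)
round 2: derive deriv(f,i) via R1 from deriv(f,g), deriv(g,i)
round 2: derive deriv(g,c) via R1 from deriv(g,b), deriv(b,c)
round 2: derive deriv(g,d) via R1 from deriv(g,b), deriv(b,d)
round 2: derive deriv(g,g) via R1 from deriv(g,b), deriv(b,g)
round 2: derive deriv(i,a) via R1 from deriv(i,g), deriv(g,a)
round 2: derive deriv(i,b) via R1 from deriv(i,g), deriv(g,b)
round 2: derive deriv(i,i) via R1 from deriv(i,g), deriv(g,i)
round 3: derive deriv(c,a) via R1 from deriv(c,g), deriv(g,a)
round 3: derive deriv(c,b) via R1 from deriv(c,g), deriv(g,b)
round 3: derive deriv(c,c) via R1 from deriv(c,g), deriv(g,c)
round 3: derive deriv(c,d) via R1 from deriv(c,g), deriv(g,d)
round 3: derive deriv(d,c) via R1 from deriv(d,b), deriv(b,c)
round 3: derive deriv(d,d) via R1 from deriv(d,b), deriv(b,d)
round 3: derive deriv(f,c) via R1 from deriv(f,b), deriv(b,c)
round 3: derive deriv(f,d) via R1 from deriv(f,b), deriv(b,d)
round 3: derive deriv(f,f) via R1 from deriv(f,b), deriv(b,f)
round 3: derive deriv(g,f) via R1 from deriv(g,b), deriv(b,f)
round 3: derive deriv(i,c) via R1 from deriv(i,b), deriv(b,c)
round 3: derive deriv(i,d) via R1 from deriv(i,b), deriv(b,d)
round 3: derive deriv(i,f) via R1 from deriv(i,b), deriv(b,f)
round 4: derive deriv(c,f) via R1 from deriv(c,b), deriv(b,f)

no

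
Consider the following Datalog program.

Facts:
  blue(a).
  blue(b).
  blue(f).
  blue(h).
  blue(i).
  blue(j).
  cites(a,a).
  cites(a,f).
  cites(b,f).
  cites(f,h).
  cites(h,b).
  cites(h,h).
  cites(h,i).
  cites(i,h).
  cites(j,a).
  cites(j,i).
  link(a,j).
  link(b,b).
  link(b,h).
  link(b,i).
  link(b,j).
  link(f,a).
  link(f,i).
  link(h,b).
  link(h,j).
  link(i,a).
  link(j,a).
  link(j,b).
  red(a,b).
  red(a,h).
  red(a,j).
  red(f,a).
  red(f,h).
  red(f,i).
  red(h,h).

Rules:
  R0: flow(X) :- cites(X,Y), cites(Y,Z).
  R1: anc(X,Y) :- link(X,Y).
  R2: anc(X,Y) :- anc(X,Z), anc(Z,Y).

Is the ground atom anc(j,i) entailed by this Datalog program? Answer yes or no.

round 1: derive anc(a,j) via R1 from link(a,j)
round 1: derive anc(b,b) via R1 from link(b,b)
round 1: derive anc(b,h) via R1 from link(b,h)
round 1: derive anc(b,i) via R1 from link(b,i)
round 1: derive anc(b,j) via R1 from link(b,j)
round 1: derive anc(f,a) via R1 from link(f,a)
round 1: derive anc(f,i) via R1 from link(f,i)
round 1: derive anc(h,b) via R1 from link(h,b)
round 1: derive anc(h,j) via R1 from link(h,j)
round 1: derive anc(i,a) via R1 from link(i,a)
round 1: derive anc(j,a) via R1 from link(j,a)
round 1: derive anc(j,b) via R1 from link(j,b)
round 2: derive anc(a,a) via R2 from anc(a,j), anc(j,a)
round 2: derive anc(a,b) via R2 from anc(a,j), anc(j,b)
round 2: derive anc(b,a) via R2 from anc(b,i), anc(i,a)
round 2: derive anc(f,j) via R2 from anc(f,a), anc(a,j)
round 2: derive anc(h,a) via R2 from anc(h,j), anc(j,a)
round 2: derive anc(h,h) via R2 from anc(h,b), anc(b,h)
round 2: derive anc(h,i) via R2 from anc(h,b), anc(b,i)
round 2: derive anc(i,j) via R2 from anc(i,a), anc(a,j)
round 2: derive anc(j,h) via R2 from anc(j,b), anc(b,h)
round 2: derive anc(j,i) via R2 from anc(j,b), anc(b,i)
round 2: derive anc(j,j) via R2 from anc(j,a), anc(a,j)
round 3: derive anc(a,h) via R2 from anc(a,b), anc(b,h)
round 3: derive anc(a,i) via R2 from anc(a,b), anc(b,i)
round 3: derive anc(f,b) via R2 from anc(f,a), anc(a,b)
round 3: derive anc(f,h) via R2 from anc(f,j), anc(j,h)
round 3: derive anc(i,b) via R2 from anc(i,a), anc(a,b)
round 3: derive anc(i,h) via R2 from anc(i,j), anc(j,h)
round 3: derive anc(i,i) via R2 from anc(i,j), anc(j,i)

yes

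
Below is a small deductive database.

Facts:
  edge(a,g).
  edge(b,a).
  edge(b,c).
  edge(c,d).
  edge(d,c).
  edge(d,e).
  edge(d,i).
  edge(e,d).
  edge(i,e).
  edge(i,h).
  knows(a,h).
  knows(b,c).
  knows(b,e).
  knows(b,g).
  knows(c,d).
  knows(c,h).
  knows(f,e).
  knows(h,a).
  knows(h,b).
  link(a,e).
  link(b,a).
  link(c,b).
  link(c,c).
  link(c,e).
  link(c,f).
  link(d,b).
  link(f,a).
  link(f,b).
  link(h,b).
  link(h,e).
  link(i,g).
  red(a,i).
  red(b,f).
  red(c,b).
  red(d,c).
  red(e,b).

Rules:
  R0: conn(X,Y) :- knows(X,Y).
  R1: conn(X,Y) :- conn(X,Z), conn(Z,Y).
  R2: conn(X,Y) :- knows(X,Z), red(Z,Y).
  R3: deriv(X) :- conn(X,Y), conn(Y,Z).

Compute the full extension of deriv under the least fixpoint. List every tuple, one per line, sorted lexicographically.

round 1: derive conn(a,h) via R0 from knows(a,h)
round 1: derive conn(b,c) via R0 from knows(b,c)
round 1: derive conn(b,e) via R0 from knows(b,e)
round 1: derive conn(b,g) via R0 from knows(b,g)
round 1: derive conn(c,d) via R0 from knows(c,d)
round 1: derive conn(c,h) via R0 from knows(c,h)
round 1: derive conn(f,e) via R0 from knows(f,e)
round 1: derive conn(h,a) via R0 from knows(h,a)
round 1: derive conn(h,b) via R0 from knows(h,b)
round 1: derive conn(b,b) via R2 from knows(b,c), red(c,b)
round 1: derive conn(c,c) via R2 from knows(c,d), red(d,c)
round 1: derive conn(f,b) via R2 from knows(f,e), red(e,b)
round 1: derive conn(h,f) via R2 from knows(h,b), red(b,f)
round 1: derive conn(h,i) via R2 from knows(h,a), red(a,i)
round 2: derive conn(a,a) via R1 from conn(a,h), conn(h,a)
round 2: derive conn(a,b) via R1 from conn(a,h), conn(h,b)
round 2: derive conn(a,f) via R1 from conn(a,h), conn(h,f)
round 2: derive conn(a,i) via R1 from conn(a,h), conn(h,i)
round 2: derive conn(b,d) via R1 from conn(b,c), conn(c,d)
round 2: derive conn(b,h) via R1 from conn(b,c), conn(c,h)
round 2: derive conn(c,a) via R1 from conn(c,h), conn(h,a)
round 2: derive conn(c,b) via R1 from conn(c,h), conn(h,b)
round 2: derive conn(c,f) via R1 from conn(c,h), conn(h,f)
round 2: derive conn(c,i) via R1 from conn(c,h), conn(h,i)
round 2: derive conn(f,c) via R1 from conn(f,b), conn(b,c)
round 2: derive conn(f,g) via R1 from conn(f,b), conn(b,g)
round 2: derive conn(h,c) via R1 from conn(h,b), conn(b,c)
round 2: derive conn(h,e) via R1 from conn(h,b), conn(b,e)
round 2: derive conn(h,g) via R1 from conn(h,b), conn(b,g)
round 2: derive conn(h,h) via R1 from conn(h,a), conn(a,h)
round 2: derive deriv(a) via R3 from conn(a,h), conn(h,a)
round 2: derive deriv(b) via R3 from conn(b,b), conn(b,b)
round 2: derive deriv(c) via R3 from conn(c,c), conn(c,c)
round 2: derive deriv(f) via R3 from conn(f,b), conn(b,b)
round 2: derive deriv(h) via R3 from conn(h,a), conn(a,h)
round 3: derive conn(a,c) via R1 from conn(a,b), conn(b,c)
round 3: derive conn(a,d) via R1 from conn(a,b), conn(b,d)
round 3: derive conn(a,e) via R1 from conn(a,b), conn(b,e)
round 3: derive conn(a,g) via R1 from conn(a,b), conn(b,g)
round 3: derive conn(b,a) via R1 from conn(b,c), conn(c,a)
round 3: derive conn(b,f) via R1 from conn(b,c), conn(c,f)
round 3: derive conn(b,i) via R1 from conn(b,c), conn(c,i)
round 3: derive conn(c,e) via R1 from conn(c,b), conn(b,e)
round 3: derive conn(c,g) via R1 from conn(c,b), conn(b,g)
round 3: derive conn(f,a) via R1 from conn(f,c), conn(c,a)
round 3: derive conn(f,d) via R1 from conn(f,b), conn(b,d)
round 3: derive conn(f,f) via R1 from conn(f,c), conn(c,f)
round 3: derive conn(f,h) via R1 from conn(f,b), conn(b,h)
round 3: derive conn(f,i) via R1 from conn(f,c), conn(c,i)
round 3: derive conn(h,d) via R1 from conn(h,b), conn(b,d)

deriv(a)
deriv(b)
deriv(c)
deriv(f)
deriv(h)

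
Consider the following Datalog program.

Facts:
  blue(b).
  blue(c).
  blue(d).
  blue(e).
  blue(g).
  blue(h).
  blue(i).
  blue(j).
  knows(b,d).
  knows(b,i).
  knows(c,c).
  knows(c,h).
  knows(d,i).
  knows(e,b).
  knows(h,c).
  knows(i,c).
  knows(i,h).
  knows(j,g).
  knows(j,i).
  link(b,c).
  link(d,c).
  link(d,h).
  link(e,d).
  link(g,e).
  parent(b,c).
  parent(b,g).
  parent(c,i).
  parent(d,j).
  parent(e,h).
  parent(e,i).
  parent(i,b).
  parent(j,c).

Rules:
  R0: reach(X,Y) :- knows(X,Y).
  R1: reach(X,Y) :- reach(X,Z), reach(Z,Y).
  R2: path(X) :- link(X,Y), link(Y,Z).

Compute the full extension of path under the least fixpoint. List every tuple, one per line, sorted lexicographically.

round 1: derive path(e) via R2 from link(e,d), link(d,c)
round 1: derive path(g) via R2 from link(g,e), link(e,d)

path(e)
path(g)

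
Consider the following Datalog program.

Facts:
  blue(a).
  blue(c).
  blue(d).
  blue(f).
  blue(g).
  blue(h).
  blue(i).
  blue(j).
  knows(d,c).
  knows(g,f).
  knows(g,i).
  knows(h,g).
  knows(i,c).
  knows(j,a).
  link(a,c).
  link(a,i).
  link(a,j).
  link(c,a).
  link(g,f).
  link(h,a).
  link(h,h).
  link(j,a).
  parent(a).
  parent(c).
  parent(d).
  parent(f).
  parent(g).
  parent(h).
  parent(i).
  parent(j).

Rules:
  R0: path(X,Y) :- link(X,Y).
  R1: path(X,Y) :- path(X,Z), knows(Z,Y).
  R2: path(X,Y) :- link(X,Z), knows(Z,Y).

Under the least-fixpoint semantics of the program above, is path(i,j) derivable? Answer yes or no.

round 1: derive path(a,c) via R0 from link(a,c)
round 1: derive path(a,i) via R0 from link(a,i)
round 1: derive path(a,j) via R0 from link(a,j)
round 1: derive path(c,a) via R0 from link(c,a)
round 1: derive path(g,f) via R0 from link(g,f)
round 1: derive path(h,a) via R0 from link(h,a)
round 1: derive path(h,h) via R0 from link(h,h)
round 1: derive path(j,a) via R0 from link(j,a)
round 1: derive path(a,a) via R2 from link(a,j), knows(j,a)
round 1: derive path(h,g) via R2 from link(h,h), knows(h,g)
round 2: derive path(h,f) via R1 from path(h,g), knows(g,f)
round 2: derive path(h,i) via R1 from path(h,g), knows(g,i)
round 3: derive path(h,c) via R1 from path(h,i), knows(i,c)

no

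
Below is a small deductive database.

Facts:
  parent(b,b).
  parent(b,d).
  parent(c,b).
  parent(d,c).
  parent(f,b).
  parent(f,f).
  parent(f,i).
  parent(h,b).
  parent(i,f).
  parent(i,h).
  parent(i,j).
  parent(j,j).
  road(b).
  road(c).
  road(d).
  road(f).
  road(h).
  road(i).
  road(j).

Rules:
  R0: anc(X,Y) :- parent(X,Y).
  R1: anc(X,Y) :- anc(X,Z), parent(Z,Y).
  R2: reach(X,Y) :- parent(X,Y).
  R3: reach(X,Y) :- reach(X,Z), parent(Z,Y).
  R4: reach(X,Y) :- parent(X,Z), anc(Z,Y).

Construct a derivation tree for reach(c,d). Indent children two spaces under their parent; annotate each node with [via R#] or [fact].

reach(c,d)  [via R3]
  reach(c,b)  [via R2]
    parent(c,b)  [fact]
  parent(b,d)  [fact]

round 1: derive anc(b,b) via R0 from parent(b,b)
round 1: derive anc(b,d) via R0 from parent(b,d)
round 1: derive anc(c,b) via R0 from parent(c,b)
round 1: derive anc(d,c) via R0 from parent(d,c)
round 1: derive anc(f,b) via R0 from parent(f,b)
round 1: derive anc(f,f) via R0 from parent(f,f)
round 1: derive anc(f,i) via R0 from parent(f,i)
round 1: derive anc(h,b) via R0 from parent(h,b)
round 1: derive anc(i,f) via R0 from parent(i,f)
round 1: derive anc(i,h) via R0 from parent(i,h)
round 1: derive anc(i,j) via R0 from parent(i,j)
round 1: derive anc(j,j) via R0 from parent(j,j)
round 1: derive reach(b,b) via R2 from parent(b,b)
round 1: derive reach(b,d) via R2 from parent(b,d)
round 1: derive reach(c,b) via R2 from parent(c,b)
round 1: derive reach(d,c) via R2 from parent(d,c)
round 1: derive reach(f,b) via R2 from parent(f,b)
round 1: derive reach(f,f) via R2 from parent(f,f)
round 1: derive reach(f,i) via R2 from parent(f,i)
round 1: derive reach(h,b) via R2 from parent(h,b)
round 1: derive reach(i,f) via R2 from parent(i,f)
round 1: derive reach(i,h) via R2 from parent(i,h)
round 1: derive reach(i,j) via R2 from parent(i,j)
round 1: derive reach(j,j) via R2 from parent(j,j)
round 2: derive anc(b,c) via R1 from anc(b,d), parent(d,c)
round 2: derive anc(c,d) via R1 from anc(c,b), parent(b,d)
round 2: derive anc(d,b) via R1 from anc(d,c), parent(c,b)
round 2: derive anc(f,d) via R1 from anc(f,b), parent(b,d)
round 2: derive anc(f,h) via R1 from anc(f,i), parent(i,h)
round 2: derive anc(f,j) via R1 from anc(f,i), parent(i,j)
round 2: derive anc(h,d) via R1 from anc(h,b), parent(b,d)
round 2: derive anc(i,b) via R1 from anc(i,f), parent(f,b)
round 2: derive anc(i,i) via R1 from anc(i,f), parent(f,i)
round 2: derive reach(b,c) via R3 from reach(b,d), parent(d,c)
round 2: derive reach(c,d) via R3 from reach(c,b), parent(b,d)
round 2: derive reach(d,b) via R3 from reach(d,c), parent(c,b)
round 2: derive reach(f,d) via R3 from reach(f,b), parent(b,d)
round 2: derive reach(f,h) via R3 from reach(f,i), parent(i,h)
round 2: derive reach(f,j) via R3 from reach(f,i), parent(i,j)
round 2: derive reach(h,d) via R3 from reach(h,b), parent(b,d)
round 2: derive reach(i,b) via R3 from reach(i,f), parent(f,b)
round 2: derive reach(i,i) via R3 from reach(i,f), parent(f,i)
round 3: derive anc(c,c) via R1 from anc(c,d), parent(d,c)
round 3: derive anc(d,d) via R1 from anc(d,b), parent(b,d)
round 3: derive anc(f,c) via R1 from anc(f,d), parent(d,c)
round 3: derive anc(h,c) via R1 from anc(h,d), parent(d,c)
round 3: derive anc(i,d) via R1 from anc(i,b), parent(b,d)
round 3: derive reach(c,c) via R3 from reach(c,d), parent(d,c)
round 3: derive reach(d,d) via R3 from reach(d,b), parent(b,d)
round 3: derive reach(f,c) via R3 from reach(f,d), parent(d,c)
round 3: derive reach(h,c) via R3 from reach(h,d), parent(d,c)
round 3: derive reach(i,d) via R3 from reach(i,b), parent(b,d)
round 4: derive anc(i,c) via R1 from anc(i,d), parent(d,c)
round 4: derive reach(i,c) via R3 from reach(i,d), parent(d,c)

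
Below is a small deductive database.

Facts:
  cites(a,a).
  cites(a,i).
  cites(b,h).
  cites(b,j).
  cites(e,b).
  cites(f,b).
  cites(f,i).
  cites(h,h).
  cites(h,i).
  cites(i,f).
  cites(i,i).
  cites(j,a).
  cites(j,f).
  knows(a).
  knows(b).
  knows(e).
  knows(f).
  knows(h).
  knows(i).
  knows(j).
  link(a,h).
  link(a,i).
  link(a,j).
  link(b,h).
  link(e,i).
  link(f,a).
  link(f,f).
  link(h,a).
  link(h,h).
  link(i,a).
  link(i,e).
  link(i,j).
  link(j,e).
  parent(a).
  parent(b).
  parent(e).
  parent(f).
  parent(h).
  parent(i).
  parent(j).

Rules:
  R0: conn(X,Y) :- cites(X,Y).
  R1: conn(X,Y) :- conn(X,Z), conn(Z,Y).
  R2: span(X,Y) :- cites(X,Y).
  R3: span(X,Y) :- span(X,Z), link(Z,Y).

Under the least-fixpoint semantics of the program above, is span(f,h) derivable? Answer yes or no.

yes

round 1: derive span(a,a) via R2 from cites(a,a)
round 1: derive span(a,i) via R2 from cites(a,i)
round 1: derive span(b,h) via R2 from cites(b,h)
round 1: derive span(b,j) via R2 from cites(b,j)
round 1: derive span(e,b) via R2 from cites(e,b)
round 1: derive span(f,b) via R2 from cites(f,b)
round 1: derive span(f,i) via R2 from cites(f,i)
round 1: derive span(h,h) via R2 from cites(h,h)
round 1: derive span(h,i) via R2 from cites(h,i)
round 1: derive span(i,f) via R2 from cites(i,f)
round 1: derive span(i,i) via R2 from cites(i,i)
round 1: derive span(j,a) via R2 from cites(j,a)
round 1: derive span(j,f) via R2 from cites(j,f)
round 2: derive span(a,e) via R3 from span(a,i), link(i,e)
round 2: derive span(a,h) via R3 from span(a,a), link(a,h)
round 2: derive span(a,j) via R3 from span(a,a), link(a,j)
round 2: derive span(b,a) via R3 from span(b,h), link(h,a)
round 2: derive span(b,e) via R3 from span(b,j), link(j,e)
round 2: derive span(e,h) via R3 from span(e,b), link(b,h)
round 2: derive span(f,a) via R3 from span(f,i), link(i,a)
round 2: derive span(f,e) via R3 from span(f,i), link(i,e)
round 2: derive span(f,h) via R3 from span(f,b), link(b,h)
round 2: derive span(f,j) via R3 from span(f,i), link(i,j)
round 2: derive span(h,a) via R3 from span(h,h), link(h,a)
round 2: derive span(h,e) via R3 from span(h,i), link(i,e)
round 2: derive span(h,j) via R3 from span(h,i), link(i,j)
round 2: derive span(i,a) via R3 from span(i,f), link(f,a)
round 2: derive span(i,e) via R3 from span(i,i), link(i,e)
round 2: derive span(i,j) via R3 from span(i,i), link(i,j)
round 2: derive span(j,h) via R3 from span(j,a), link(a,h)
round 2: derive span(j,i) via R3 from span(j,a), link(a,i)
round 2: derive span(j,j) via R3 from span(j,a), link(a,j)
round 3: derive span(b,i) via R3 from span(b,a), link(a,i)
round 3: derive span(e,a) via R3 from span(e,h), link(h,a)
round 3: derive span(i,h) via R3 from span(i,a), link(a,h)
round 3: derive span(j,e) via R3 from span(j,i), link(i,e)
round 4: derive span(e,i) via R3 from span(e,a), link(a,i)
round 4: derive span(e,j) via R3 from span(e,a), link(a,j)
round 5: derive span(e,e) via R3 from span(e,i), link(i,e)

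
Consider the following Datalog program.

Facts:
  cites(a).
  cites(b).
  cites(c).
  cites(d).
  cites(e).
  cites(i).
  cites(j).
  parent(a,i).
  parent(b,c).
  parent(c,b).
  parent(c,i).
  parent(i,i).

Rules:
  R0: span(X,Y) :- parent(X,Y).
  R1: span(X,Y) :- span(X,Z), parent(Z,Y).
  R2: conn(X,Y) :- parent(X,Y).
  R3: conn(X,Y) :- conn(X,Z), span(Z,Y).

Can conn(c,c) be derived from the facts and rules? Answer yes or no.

yes

round 1: derive span(a,i) via R0 from parent(a,i)
round 1: derive span(b,c) via R0 from parent(b,c)
round 1: derive span(c,b) via R0 from parent(c,b)
round 1: derive span(c,i) via R0 from parent(c,i)
round 1: derive span(i,i) via R0 from parent(i,i)
round 1: derive conn(a,i) via R2 from parent(a,i)
round 1: derive conn(b,c) via R2 from parent(b,c)
round 1: derive conn(c,b) via R2 from parent(c,b)
round 1: derive conn(c,i) via R2 from parent(c,i)
round 1: derive conn(i,i) via R2 from parent(i,i)
round 2: derive span(b,b) via R1 from span(b,c), parent(c,b)
round 2: derive span(b,i) via R1 from span(b,c), parent(c,i)
round 2: derive span(c,c) via R1 from span(c,b), parent(b,c)
round 2: derive conn(b,b) via R3 from conn(b,c), span(c,b)
round 2: derive conn(b,i) via R3 from conn(b,c), span(c,i)
round 2: derive conn(c,c) via R3 from conn(c,b), span(b,c)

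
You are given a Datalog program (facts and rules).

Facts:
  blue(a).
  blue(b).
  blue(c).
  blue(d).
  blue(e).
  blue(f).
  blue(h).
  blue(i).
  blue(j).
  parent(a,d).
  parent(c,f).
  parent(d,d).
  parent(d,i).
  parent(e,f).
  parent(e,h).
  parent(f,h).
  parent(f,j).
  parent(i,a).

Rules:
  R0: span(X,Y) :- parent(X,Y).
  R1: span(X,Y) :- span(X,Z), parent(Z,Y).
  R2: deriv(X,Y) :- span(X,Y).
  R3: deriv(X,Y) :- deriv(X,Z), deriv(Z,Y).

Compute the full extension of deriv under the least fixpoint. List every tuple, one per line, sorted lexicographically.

round 1: derive span(a,d) via R0 from parent(a,d)
round 1: derive span(c,f) via R0 from parent(c,f)
round 1: derive span(d,d) via R0 from parent(d,d)
round 1: derive span(d,i) via R0 from parent(d,i)
round 1: derive span(e,f) via R0 from parent(e,f)
round 1: derive span(e,h) via R0 from parent(e,h)
round 1: derive span(f,h) via R0 from parent(f,h)
round 1: derive span(f,j) via R0 from parent(f,j)
round 1: derive span(i,a) via R0 from parent(i,a)
round 2: derive span(a,i) via R1 from span(a,d), parent(d,i)
round 2: derive span(c,h) via R1 from span(c,f), parent(f,h)
round 2: derive span(c,j) via R1 from span(c,f), parent(f,j)
round 2: derive span(d,a) via R1 from span(d,i), parent(i,a)
round 2: derive span(e,j) via R1 from span(e,f), parent(f,j)
round 2: derive span(i,d) via R1 from span(i,a), parent(a,d)
round 2: derive deriv(a,d) via R2 from span(a,d)
round 2: derive deriv(c,f) via R2 from span(c,f)
round 2: derive deriv(d,d) via R2 from span(d,d)
round 2: derive deriv(d,i) via R2 from span(d,i)
round 2: derive deriv(e,f) via R2 from span(e,f)
round 2: derive deriv(e,h) via R2 from span(e,h)
round 2: derive deriv(f,h) via R2 from span(f,h)
round 2: derive deriv(f,j) via R2 from span(f,j)
round 2: derive deriv(i,a) via R2 from span(i,a)
round 3: derive span(a,a) via R1 from span(a,i), parent(i,a)
round 3: derive span(i,i) via R1 from span(i,d), parent(d,i)
round 3: derive deriv(a,i) via R2 from span(a,i)
round 3: derive deriv(c,h) via R2 from span(c,h)
round 3: derive deriv(c,j) via R2 from span(c,j)
round 3: derive deriv(d,a) via R2 from span(d,a)
round 3: derive deriv(e,j) via R2 from span(e,j)
round 3: derive deriv(i,d) via R2 from span(i,d)
round 4: derive deriv(a,a) via R2 from span(a,a)
round 4: derive deriv(i,i) via R2 from span(i,i)

deriv(a,a)
deriv(a,d)
deriv(a,i)
deriv(c,f)
deriv(c,h)
deriv(c,j)
deriv(d,a)
deriv(d,d)
deriv(d,i)
deriv(e,f)
deriv(e,h)
deriv(e,j)
deriv(f,h)
deriv(f,j)
deriv(i,a)
deriv(i,d)
deriv(i,i)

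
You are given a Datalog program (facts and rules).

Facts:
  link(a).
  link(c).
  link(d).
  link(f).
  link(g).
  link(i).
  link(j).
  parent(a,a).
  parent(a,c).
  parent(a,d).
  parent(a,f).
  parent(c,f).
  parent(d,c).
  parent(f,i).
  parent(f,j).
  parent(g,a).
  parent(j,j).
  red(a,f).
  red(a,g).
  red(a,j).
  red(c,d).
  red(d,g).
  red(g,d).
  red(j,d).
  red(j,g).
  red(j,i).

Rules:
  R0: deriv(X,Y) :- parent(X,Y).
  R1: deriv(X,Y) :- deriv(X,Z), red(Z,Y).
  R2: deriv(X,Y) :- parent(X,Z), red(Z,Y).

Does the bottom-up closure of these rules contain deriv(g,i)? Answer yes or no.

round 1: derive deriv(a,a) via R0 from parent(a,a)
round 1: derive deriv(a,c) via R0 from parent(a,c)
round 1: derive deriv(a,d) via R0 from parent(a,d)
round 1: derive deriv(a,f) via R0 from parent(a,f)
round 1: derive deriv(c,f) via R0 from parent(c,f)
round 1: derive deriv(d,c) via R0 from parent(d,c)
round 1: derive deriv(f,i) via R0 from parent(f,i)
round 1: derive deriv(f,j) via R0 from parent(f,j)
round 1: derive deriv(g,a) via R0 from parent(g,a)
round 1: derive deriv(j,j) via R0 from parent(j,j)
round 1: derive deriv(a,g) via R2 from parent(a,a), red(a,g)
round 1: derive deriv(a,j) via R2 from parent(a,a), red(a,j)
round 1: derive deriv(d,d) via R2 from parent(d,c), red(c,d)
round 1: derive deriv(f,d) via R2 from parent(f,j), red(j,d)
round 1: derive deriv(f,g) via R2 from parent(f,j), red(j,g)
round 1: derive deriv(g,f) via R2 from parent(g,a), red(a,f)
round 1: derive deriv(g,g) via R2 from parent(g,a), red(a,g)
round 1: derive deriv(g,j) via R2 from parent(g,a), red(a,j)
round 1: derive deriv(j,d) via R2 from parent(j,j), red(j,d)
round 1: derive deriv(j,g) via R2 from parent(j,j), red(j,g)
round 1: derive deriv(j,i) via R2 from parent(j,j), red(j,i)
round 2: derive deriv(a,i) via R1 from deriv(a,j), red(j,i)
round 2: derive deriv(d,g) via R1 from deriv(d,d), red(d,g)
round 2: derive deriv(g,d) via R1 from deriv(g,g), red(g,d)
round 2: derive deriv(g,i) via R1 from deriv(g,j), red(j,i)

yes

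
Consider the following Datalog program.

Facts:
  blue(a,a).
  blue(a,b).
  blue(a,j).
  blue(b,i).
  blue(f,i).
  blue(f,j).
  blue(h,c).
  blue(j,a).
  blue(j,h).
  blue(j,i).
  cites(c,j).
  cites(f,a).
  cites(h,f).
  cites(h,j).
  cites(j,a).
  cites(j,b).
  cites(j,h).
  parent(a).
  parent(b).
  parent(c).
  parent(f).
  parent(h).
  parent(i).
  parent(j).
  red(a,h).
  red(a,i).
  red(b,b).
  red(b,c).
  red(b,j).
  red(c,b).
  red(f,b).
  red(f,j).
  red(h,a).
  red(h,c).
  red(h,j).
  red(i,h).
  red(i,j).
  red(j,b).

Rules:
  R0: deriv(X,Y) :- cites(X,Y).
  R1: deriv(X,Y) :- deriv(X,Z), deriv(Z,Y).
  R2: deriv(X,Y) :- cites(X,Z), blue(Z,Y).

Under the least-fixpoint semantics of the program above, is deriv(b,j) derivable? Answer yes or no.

no

round 1: derive deriv(c,j) via R0 from cites(c,j)
round 1: derive deriv(f,a) via R0 from cites(f,a)
round 1: derive deriv(h,f) via R0 from cites(h,f)
round 1: derive deriv(h,j) via R0 from cites(h,j)
round 1: derive deriv(j,a) via R0 from cites(j,a)
round 1: derive deriv(j,b) via R0 from cites(j,b)
round 1: derive deriv(j,h) via R0 from cites(j,h)
round 1: derive deriv(c,a) via R2 from cites(c,j), blue(j,a)
round 1: derive deriv(c,h) via R2 from cites(c,j), blue(j,h)
round 1: derive deriv(c,i) via R2 from cites(c,j), blue(j,i)
round 1: derive deriv(f,b) via R2 from cites(f,a), blue(a,b)
round 1: derive deriv(f,j) via R2 from cites(f,a), blue(a,j)
round 1: derive deriv(h,a) via R2 from cites(h,j), blue(j,a)
round 1: derive deriv(h,h) via R2 from cites(h,j), blue(j,h)
round 1: derive deriv(h,i) via R2 from cites(h,f), blue(f,i)
round 1: derive deriv(j,c) via R2 from cites(j,h), blue(h,c)
round 1: derive deriv(j,i) via R2 from cites(j,b), blue(b,i)
round 1: derive deriv(j,j) via R2 from cites(j,a), blue(a,j)
round 2: derive deriv(c,b) via R1 from deriv(c,j), deriv(j,b)
round 2: derive deriv(c,c) via R1 from deriv(c,j), deriv(j,c)
round 2: derive deriv(c,f) via R1 from deriv(c,h), deriv(h,f)
round 2: derive deriv(f,c) via R1 from deriv(f,j), deriv(j,c)
round 2: derive deriv(f,h) via R1 from deriv(f,j), deriv(j,h)
round 2: derive deriv(f,i) via R1 from deriv(f,j), deriv(j,i)
round 2: derive deriv(h,b) via R1 from deriv(h,f), deriv(f,b)
round 2: derive deriv(h,c) via R1 from deriv(h,j), deriv(j,c)
round 2: derive deriv(j,f) via R1 from deriv(j,h), deriv(h,f)
round 3: derive deriv(f,f) via R1 from deriv(f,c), deriv(c,f)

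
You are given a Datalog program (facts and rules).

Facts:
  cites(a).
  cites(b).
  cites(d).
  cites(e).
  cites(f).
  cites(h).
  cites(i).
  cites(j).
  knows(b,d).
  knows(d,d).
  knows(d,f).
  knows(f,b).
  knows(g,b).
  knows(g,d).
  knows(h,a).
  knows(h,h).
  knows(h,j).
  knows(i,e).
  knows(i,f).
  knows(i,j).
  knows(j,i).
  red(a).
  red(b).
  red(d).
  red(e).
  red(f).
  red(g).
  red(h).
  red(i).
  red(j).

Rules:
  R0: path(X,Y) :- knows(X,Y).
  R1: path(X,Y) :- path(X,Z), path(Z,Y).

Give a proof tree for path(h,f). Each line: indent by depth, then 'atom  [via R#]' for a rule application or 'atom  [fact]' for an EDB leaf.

path(h,f)  [via R1]
  path(h,i)  [via R1]
    path(h,j)  [via R0]
      knows(h,j)  [fact]
    path(j,i)  [via R0]
      knows(j,i)  [fact]
  path(i,f)  [via R0]
    knows(i,f)  [fact]

round 1: derive path(b,d) via R0 from knows(b,d)
round 1: derive path(d,d) via R0 from knows(d,d)
round 1: derive path(d,f) via R0 from knows(d,f)
round 1: derive path(f,b) via R0 from knows(f,b)
round 1: derive path(g,b) via R0 from knows(g,b)
round 1: derive path(g,d) via R0 from knows(g,d)
round 1: derive path(h,a) via R0 from knows(h,a)
round 1: derive path(h,h) via R0 from knows(h,h)
round 1: derive path(h,j) via R0 from knows(h,j)
round 1: derive path(i,e) via R0 from knows(i,e)
round 1: derive path(i,f) via R0 from knows(i,f)
round 1: derive path(i,j) via R0 from knows(i,j)
round 1: derive path(j,i) via R0 from knows(j,i)
round 2: derive path(b,f) via R1 from path(b,d), path(d,f)
round 2: derive path(d,b) via R1 from path(d,f), path(f,b)
round 2: derive path(f,d) via R1 from path(f,b), path(b,d)
round 2: derive path(g,f) via R1 from path(g,d), path(d,f)
round 2: derive path(h,i) via R1 from path(h,j), path(j,i)
round 2: derive path(i,b) via R1 from path(i,f), path(f,b)
round 2: derive path(i,i) via R1 from path(i,j), path(j,i)
round 2: derive path(j,e) via R1 from path(j,i), path(i,e)
round 2: derive path(j,f) via R1 from path(j,i), path(i,f)
round 2: derive path(j,j) via R1 from path(j,i), path(i,j)
round 3: derive path(b,b) via R1 from path(b,d), path(d,b)
round 3: derive path(f,f) via R1 from path(f,b), path(b,f)
round 3: derive path(h,b) via R1 from path(h,i), path(i,b)
round 3: derive path(h,e) via R1 from path(h,i), path(i,e)
round 3: derive path(h,f) via R1 from path(h,i), path(i,f)
round 3: derive path(i,d) via R1 from path(i,b), path(b,d)
round 3: derive path(j,b) via R1 from path(j,f), path(f,b)
round 3: derive path(j,d) via R1 from path(j,f), path(f,d)
round 4: derive path(h,d) via R1 from path(h,b), path(b,d)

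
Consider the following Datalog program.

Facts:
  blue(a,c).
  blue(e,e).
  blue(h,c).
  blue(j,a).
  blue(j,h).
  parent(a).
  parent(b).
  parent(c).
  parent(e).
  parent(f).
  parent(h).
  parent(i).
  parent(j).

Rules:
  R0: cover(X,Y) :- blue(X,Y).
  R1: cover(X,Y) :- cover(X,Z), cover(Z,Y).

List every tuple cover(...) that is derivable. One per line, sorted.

cover(a,c)
cover(e,e)
cover(h,c)
cover(j,a)
cover(j,c)
cover(j,h)

round 1: derive cover(a,c) via R0 from blue(a,c)
round 1: derive cover(e,e) via R0 from blue(e,e)
round 1: derive cover(h,c) via R0 from blue(h,c)
round 1: derive cover(j,a) via R0 from blue(j,a)
round 1: derive cover(j,h) via R0 from blue(j,h)
round 2: derive cover(j,c) via R1 from cover(j,a), cover(a,c)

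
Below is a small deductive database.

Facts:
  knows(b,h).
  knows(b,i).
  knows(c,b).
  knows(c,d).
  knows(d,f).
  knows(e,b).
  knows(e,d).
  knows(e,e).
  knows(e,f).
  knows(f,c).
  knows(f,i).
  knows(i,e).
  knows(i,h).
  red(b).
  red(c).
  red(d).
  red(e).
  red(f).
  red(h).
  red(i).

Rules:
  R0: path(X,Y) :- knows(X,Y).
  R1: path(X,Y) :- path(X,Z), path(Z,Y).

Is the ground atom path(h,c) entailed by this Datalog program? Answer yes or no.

no

round 1: derive path(b,h) via R0 from knows(b,h)
round 1: derive path(b,i) via R0 from knows(b,i)
round 1: derive path(c,b) via R0 from knows(c,b)
round 1: derive path(c,d) via R0 from knows(c,d)
round 1: derive path(d,f) via R0 from knows(d,f)
round 1: derive path(e,b) via R0 from knows(e,b)
round 1: derive path(e,d) via R0 from knows(e,d)
round 1: derive path(e,e) via R0 from knows(e,e)
round 1: derive path(e,f) via R0 from knows(e,f)
round 1: derive path(f,c) via R0 from knows(f,c)
round 1: derive path(f,i) via R0 from knows(f,i)
round 1: derive path(i,e) via R0 from knows(i,e)
round 1: derive path(i,h) via R0 from knows(i,h)
round 2: derive path(b,e) via R1 from path(b,i), path(i,e)
round 2: derive path(c,f) via R1 from path(c,d), path(d,f)
round 2: derive path(c,h) via R1 from path(c,b), path(b,h)
round 2: derive path(c,i) via R1 from path(c,b), path(b,i)
round 2: derive path(d,c) via R1 from path(d,f), path(f,c)
round 2: derive path(d,i) via R1 from path(d,f), path(f,i)
round 2: derive path(e,c) via R1 from path(e,f), path(f,c)
round 2: derive path(e,h) via R1 from path(e,b), path(b,h)
round 2: derive path(e,i) via R1 from path(e,b), path(b,i)
round 2: derive path(f,b) via R1 from path(f,c), path(c,b)
round 2: derive path(f,d) via R1 from path(f,c), path(c,d)
round 2: derive path(f,e) via R1 from path(f,i), path(i,e)
round 2: derive path(f,h) via R1 from path(f,i), path(i,h)
round 2: derive path(i,b) via R1 from path(i,e), path(e,b)
round 2: derive path(i,d) via R1 from path(i,e), path(e,d)
round 2: derive path(i,f) via R1 from path(i,e), path(e,f)
round 3: derive path(b,b) via R1 from path(b,e), path(e,b)
round 3: derive path(b,c) via R1 from path(b,e), path(e,c)
round 3: derive path(b,d) via R1 from path(b,e), path(e,d)
round 3: derive path(b,f) via R1 from path(b,e), path(e,f)
round 3: derive path(c,c) via R1 from path(c,d), path(d,c)
round 3: derive path(c,e) via R1 from path(c,b), path(b,e)
round 3: derive path(d,b) via R1 from path(d,c), path(c,b)
round 3: derive path(d,d) via R1 from path(d,c), path(c,d)
round 3: derive path(d,e) via R1 from path(d,f), path(f,e)
round 3: derive path(d,h) via R1 from path(d,c), path(c,h)
round 3: derive path(f,f) via R1 from path(f,c), path(c,f)
round 3: derive path(i,c) via R1 from path(i,d), path(d,c)
round 3: derive path(i,i) via R1 from path(i,b), path(b,i)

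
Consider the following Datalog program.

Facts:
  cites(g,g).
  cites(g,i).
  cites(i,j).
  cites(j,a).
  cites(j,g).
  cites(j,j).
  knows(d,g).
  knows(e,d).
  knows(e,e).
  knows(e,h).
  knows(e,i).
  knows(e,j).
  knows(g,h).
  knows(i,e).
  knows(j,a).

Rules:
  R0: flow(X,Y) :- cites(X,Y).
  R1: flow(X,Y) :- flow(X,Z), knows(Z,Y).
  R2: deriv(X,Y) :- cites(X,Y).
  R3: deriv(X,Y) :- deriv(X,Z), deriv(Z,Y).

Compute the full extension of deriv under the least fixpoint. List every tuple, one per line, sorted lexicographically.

deriv(g,a)
deriv(g,g)
deriv(g,i)
deriv(g,j)
deriv(i,a)
deriv(i,g)
deriv(i,i)
deriv(i,j)
deriv(j,a)
deriv(j,g)
deriv(j,i)
deriv(j,j)

round 1: derive deriv(g,g) via R2 from cites(g,g)
round 1: derive deriv(g,i) via R2 from cites(g,i)
round 1: derive deriv(i,j) via R2 from cites(i,j)
round 1: derive deriv(j,a) via R2 from cites(j,a)
round 1: derive deriv(j,g) via R2 from cites(j,g)
round 1: derive deriv(j,j) via R2 from cites(j,j)
round 2: derive deriv(g,j) via R3 from deriv(g,i), deriv(i,j)
round 2: derive deriv(i,a) via R3 from deriv(i,j), deriv(j,a)
round 2: derive deriv(i,g) via R3 from deriv(i,j), deriv(j,g)
round 2: derive deriv(j,i) via R3 from deriv(j,g), deriv(g,i)
round 3: derive deriv(g,a) via R3 from deriv(g,i), deriv(i,a)
round 3: derive deriv(i,i) via R3 from deriv(i,g), deriv(g,i)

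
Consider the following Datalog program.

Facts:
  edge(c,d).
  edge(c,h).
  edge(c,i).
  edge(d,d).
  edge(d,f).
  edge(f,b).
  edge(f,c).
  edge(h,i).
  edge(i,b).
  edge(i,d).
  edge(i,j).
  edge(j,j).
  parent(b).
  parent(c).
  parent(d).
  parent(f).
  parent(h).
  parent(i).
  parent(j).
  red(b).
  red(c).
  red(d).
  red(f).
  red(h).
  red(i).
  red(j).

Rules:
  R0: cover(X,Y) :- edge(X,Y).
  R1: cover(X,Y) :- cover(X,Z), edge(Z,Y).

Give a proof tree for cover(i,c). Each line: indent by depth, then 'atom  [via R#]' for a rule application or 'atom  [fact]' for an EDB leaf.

round 1: derive cover(c,d) via R0 from edge(c,d)
round 1: derive cover(c,h) via R0 from edge(c,h)
round 1: derive cover(c,i) via R0 from edge(c,i)
round 1: derive cover(d,d) via R0 from edge(d,d)
round 1: derive cover(d,f) via R0 from edge(d,f)
round 1: derive cover(f,b) via R0 from edge(f,b)
round 1: derive cover(f,c) via R0 from edge(f,c)
round 1: derive cover(h,i) via R0 from edge(h,i)
round 1: derive cover(i,b) via R0 from edge(i,b)
round 1: derive cover(i,d) via R0 from edge(i,d)
round 1: derive cover(i,j) via R0 from edge(i,j)
round 1: derive cover(j,j) via R0 from edge(j,j)
round 2: derive cover(c,b) via R1 from cover(c,i), edge(i,b)
round 2: derive cover(c,f) via R1 from cover(c,d), edge(d,f)
round 2: derive cover(c,j) via R1 from cover(c,i), edge(i,j)
round 2: derive cover(d,b) via R1 from cover(d,f), edge(f,b)
round 2: derive cover(d,c) via R1 from cover(d,f), edge(f,c)
round 2: derive cover(f,d) via R1 from cover(f,c), edge(c,d)
round 2: derive cover(f,h) via R1 from cover(f,c), edge(c,h)
round 2: derive cover(f,i) via R1 from cover(f,c), edge(c,i)
round 2: derive cover(h,b) via R1 from cover(h,i), edge(i,b)
round 2: derive cover(h,d) via R1 from cover(h,i), edge(i,d)
round 2: derive cover(h,j) via R1 from cover(h,i), edge(i,j)
round 2: derive cover(i,f) via R1 from cover(i,d), edge(d,f)
round 3: derive cover(c,c) via R1 from cover(c,f), edge(f,c)
round 3: derive cover(d,h) via R1 from cover(d,c), edge(c,h)
round 3: derive cover(d,i) via R1 from cover(d,c), edge(c,i)
round 3: derive cover(f,f) via R1 from cover(f,d), edge(d,f)
round 3: derive cover(f,j) via R1 from cover(f,i), edge(i,j)
round 3: derive cover(h,f) via R1 from cover(h,d), edge(d,f)
round 3: derive cover(i,c) via R1 from cover(i,f), edge(f,c)
round 4: derive cover(d,j) via R1 from cover(d,i), edge(i,j)
round 4: derive cover(h,c) via R1 from cover(h,f), edge(f,c)
round 4: derive cover(i,h) via R1 from cover(i,c), edge(c,h)
round 4: derive cover(i,i) via R1 from cover(i,c), edge(c,i)
round 5: derive cover(h,h) via R1 from cover(h,c), edge(c,h)

cover(i,c)  [via R1]
  cover(i,f)  [via R1]
    cover(i,d)  [via R0]
      edge(i,d)  [fact]
    edge(d,f)  [fact]
  edge(f,c)  [fact]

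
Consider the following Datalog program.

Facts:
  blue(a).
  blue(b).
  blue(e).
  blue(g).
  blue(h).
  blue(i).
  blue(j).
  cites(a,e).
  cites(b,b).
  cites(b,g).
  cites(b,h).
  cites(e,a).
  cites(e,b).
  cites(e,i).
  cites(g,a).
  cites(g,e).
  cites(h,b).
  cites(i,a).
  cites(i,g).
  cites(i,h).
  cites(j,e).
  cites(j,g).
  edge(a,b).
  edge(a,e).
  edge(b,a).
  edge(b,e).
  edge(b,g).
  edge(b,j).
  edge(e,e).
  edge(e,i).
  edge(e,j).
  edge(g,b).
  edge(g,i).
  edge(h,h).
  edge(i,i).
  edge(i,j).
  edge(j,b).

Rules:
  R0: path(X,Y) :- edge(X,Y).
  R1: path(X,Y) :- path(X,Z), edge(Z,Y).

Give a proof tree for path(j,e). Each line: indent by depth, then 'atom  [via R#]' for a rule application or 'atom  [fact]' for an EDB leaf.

path(j,e)  [via R1]
  path(j,b)  [via R0]
    edge(j,b)  [fact]
  edge(b,e)  [fact]

round 1: derive path(a,b) via R0 from edge(a,b)
round 1: derive path(a,e) via R0 from edge(a,e)
round 1: derive path(b,a) via R0 from edge(b,a)
round 1: derive path(b,e) via R0 from edge(b,e)
round 1: derive path(b,g) via R0 from edge(b,g)
round 1: derive path(b,j) via R0 from edge(b,j)
round 1: derive path(e,e) via R0 from edge(e,e)
round 1: derive path(e,i) via R0 from edge(e,i)
round 1: derive path(e,j) via R0 from edge(e,j)
round 1: derive path(g,b) via R0 from edge(g,b)
round 1: derive path(g,i) via R0 from edge(g,i)
round 1: derive path(h,h) via R0 from edge(h,h)
round 1: derive path(i,i) via R0 from edge(i,i)
round 1: derive path(i,j) via R0 from edge(i,j)
round 1: derive path(j,b) via R0 from edge(j,b)
round 2: derive path(a,a) via R1 from path(a,b), edge(b,a)
round 2: derive path(a,g) via R1 from path(a,b), edge(b,g)
round 2: derive path(a,i) via R1 from path(a,e), edge(e,i)
round 2: derive path(a,j) via R1 from path(a,b), edge(b,j)
round 2: derive path(b,b) via R1 from path(b,a), edge(a,b)
round 2: derive path(b,i) via R1 from path(b,e), edge(e,i)
round 2: derive path(e,b) via R1 from path(e,j), edge(j,b)
round 2: derive path(g,a) via R1 from path(g,b), edge(b,a)
round 2: derive path(g,e) via R1 from path(g,b), edge(b,e)
round 2: derive path(g,g) via R1 from path(g,b), edge(b,g)
round 2: derive path(g,j) via R1 from path(g,b), edge(b,j)
round 2: derive path(i,b) via R1 from path(i,j), edge(j,b)
round 2: derive path(j,a) via R1 from path(j,b), edge(b,a)
round 2: derive path(j,e) via R1 from path(j,b), edge(b,e)
round 2: derive path(j,g) via R1 from path(j,b), edge(b,g)
round 2: derive path(j,j) via R1 from path(j,b), edge(b,j)
round 3: derive path(e,a) via R1 from path(e,b), edge(b,a)
round 3: derive path(e,g) via R1 from path(e,b), edge(b,g)
round 3: derive path(i,a) via R1 from path(i,b), edge(b,a)
round 3: derive path(i,e) via R1 from path(i,b), edge(b,e)
round 3: derive path(i,g) via R1 from path(i,b), edge(b,g)
round 3: derive path(j,i) via R1 from path(j,e), edge(e,i)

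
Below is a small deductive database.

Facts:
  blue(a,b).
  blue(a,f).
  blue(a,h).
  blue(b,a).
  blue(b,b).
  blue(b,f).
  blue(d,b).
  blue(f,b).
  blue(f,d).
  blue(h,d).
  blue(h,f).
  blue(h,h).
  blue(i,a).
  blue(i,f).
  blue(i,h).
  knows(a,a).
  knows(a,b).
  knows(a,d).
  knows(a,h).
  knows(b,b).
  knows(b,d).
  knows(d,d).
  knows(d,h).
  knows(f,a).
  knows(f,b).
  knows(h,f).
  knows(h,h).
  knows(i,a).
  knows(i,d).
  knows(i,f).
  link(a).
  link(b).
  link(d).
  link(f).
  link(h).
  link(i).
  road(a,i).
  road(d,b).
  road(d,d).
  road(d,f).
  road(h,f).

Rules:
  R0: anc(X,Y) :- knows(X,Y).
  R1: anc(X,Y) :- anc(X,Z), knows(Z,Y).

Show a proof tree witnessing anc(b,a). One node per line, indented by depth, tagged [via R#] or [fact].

anc(b,a)  [via R1]
  anc(b,f)  [via R1]
    anc(b,h)  [via R1]
      anc(b,d)  [via R0]
        knows(b,d)  [fact]
      knows(d,h)  [fact]
    knows(h,f)  [fact]
  knows(f,a)  [fact]

round 1: derive anc(a,a) via R0 from knows(a,a)
round 1: derive anc(a,b) via R0 from knows(a,b)
round 1: derive anc(a,d) via R0 from knows(a,d)
round 1: derive anc(a,h) via R0 from knows(a,h)
round 1: derive anc(b,b) via R0 from knows(b,b)
round 1: derive anc(b,d) via R0 from knows(b,d)
round 1: derive anc(d,d) via R0 from knows(d,d)
round 1: derive anc(d,h) via R0 from knows(d,h)
round 1: derive anc(f,a) via R0 from knows(f,a)
round 1: derive anc(f,b) via R0 from knows(f,b)
round 1: derive anc(h,f) via R0 from knows(h,f)
round 1: derive anc(h,h) via R0 from knows(h,h)
round 1: derive anc(i,a) via R0 from knows(i,a)
round 1: derive anc(i,d) via R0 from knows(i,d)
round 1: derive anc(i,f) via R0 from knows(i,f)
round 2: derive anc(a,f) via R1 from anc(a,h), knows(h,f)
round 2: derive anc(b,h) via R1 from anc(b,d), knows(d,h)
round 2: derive anc(d,f) via R1 from anc(d,h), knows(h,f)
round 2: derive anc(f,d) via R1 from anc(f,a), knows(a,d)
round 2: derive anc(f,h) via R1 from anc(f,a), knows(a,h)
round 2: derive anc(h,a) via R1 from anc(h,f), knows(f,a)
round 2: derive anc(h,b) via R1 from anc(h,f), knows(f,b)
round 2: derive anc(i,b) via R1 from anc(i,a), knows(a,b)
round 2: derive anc(i,h) via R1 from anc(i,a), knows(a,h)
round 3: derive anc(b,f) via R1 from anc(b,h), knows(h,f)
round 3: derive anc(d,a) via R1 from anc(d,f), knows(f,a)
round 3: derive anc(d,b) via R1 from anc(d,f), knows(f,b)
round 3: derive anc(f,f) via R1 from anc(f,h), knows(h,f)
round 3: derive anc(h,d) via R1 from anc(h,a), knows(a,d)
round 4: derive anc(b,a) via R1 from anc(b,f), knows(f,a)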